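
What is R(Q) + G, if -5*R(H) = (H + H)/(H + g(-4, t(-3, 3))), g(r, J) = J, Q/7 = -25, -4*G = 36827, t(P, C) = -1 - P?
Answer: -6371351/692 ≈ -9207.2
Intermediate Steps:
G = -36827/4 (G = -1/4*36827 = -36827/4 ≈ -9206.8)
Q = -175 (Q = 7*(-25) = -175)
R(H) = -2*H/(5*(2 + H)) (R(H) = -(H + H)/(5*(H + (-1 - 1*(-3)))) = -2*H/(5*(H + (-1 + 3))) = -2*H/(5*(H + 2)) = -2*H/(5*(2 + H)))
R(Q) + G = -2*(-175)/(10 + 5*(-175)) - 36827/4 = -2*(-175)/(10 - 875) - 36827/4 = -2*(-175)/(-865) - 36827/4 = -2*(-175)*(-1/865) - 36827/4 = -70/173 - 36827/4 = -6371351/692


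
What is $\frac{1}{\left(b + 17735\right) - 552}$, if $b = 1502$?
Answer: $\frac{1}{18685} \approx 5.3519 \cdot 10^{-5}$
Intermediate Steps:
$\frac{1}{\left(b + 17735\right) - 552} = \frac{1}{\left(1502 + 17735\right) - 552} = \frac{1}{19237 - 552} = \frac{1}{18685}$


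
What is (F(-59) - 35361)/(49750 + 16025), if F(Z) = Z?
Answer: -7084/13155 ≈ -0.53850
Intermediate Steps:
(F(-59) - 35361)/(49750 + 16025) = (-59 - 35361)/(49750 + 16025) = -35420/65775 = -35420*1/65775 = -7084/13155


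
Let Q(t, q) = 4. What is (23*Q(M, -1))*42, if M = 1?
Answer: 3864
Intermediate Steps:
(23*Q(M, -1))*42 = (23*4)*42 = 92*42 = 3864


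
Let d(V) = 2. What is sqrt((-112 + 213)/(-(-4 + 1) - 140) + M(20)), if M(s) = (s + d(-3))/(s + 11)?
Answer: 3*I*sqrt(55211)/4247 ≈ 0.16598*I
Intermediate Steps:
M(s) = (2 + s)/(11 + s) (M(s) = (s + 2)/(s + 11) = (2 + s)/(11 + s))
sqrt((-112 + 213)/(-(-4 + 1) - 140) + M(20)) = sqrt((-112 + 213)/(-(-4 + 1) - 140) + (2 + 20)/(11 + 20)) = sqrt(101/(-1*(-3) - 140) + 22/31) = sqrt(101/(3 - 140) + (1/31)*22) = sqrt(101/(-137) + 22/31) = sqrt(101*(-1/137) + 22/31) = sqrt(-101/137 + 22/31) = sqrt(-117/4247) = 3*I*sqrt(55211)/4247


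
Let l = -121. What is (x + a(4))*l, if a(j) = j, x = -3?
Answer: -121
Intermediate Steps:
(x + a(4))*l = (-3 + 4)*(-121) = 1*(-121) = -121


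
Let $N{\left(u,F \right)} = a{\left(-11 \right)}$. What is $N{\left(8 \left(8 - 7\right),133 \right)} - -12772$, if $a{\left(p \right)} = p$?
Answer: $12761$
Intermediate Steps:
$N{\left(u,F \right)} = -11$
$N{\left(8 \left(8 - 7\right),133 \right)} - -12772 = -11 - -12772 = -11 + 12772 = 12761$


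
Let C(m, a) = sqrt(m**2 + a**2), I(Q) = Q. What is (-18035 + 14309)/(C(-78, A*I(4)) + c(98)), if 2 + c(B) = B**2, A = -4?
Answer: -2981421/7682672 + 621*sqrt(1585)/7682672 ≈ -0.38485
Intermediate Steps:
c(B) = -2 + B**2
C(m, a) = sqrt(a**2 + m**2)
(-18035 + 14309)/(C(-78, A*I(4)) + c(98)) = (-18035 + 14309)/(sqrt((-4*4)**2 + (-78)**2) + (-2 + 98**2)) = -3726/(sqrt((-16)**2 + 6084) + (-2 + 9604)) = -3726/(sqrt(256 + 6084) + 9602) = -3726/(sqrt(6340) + 9602) = -3726/(2*sqrt(1585) + 9602) = -3726/(9602 + 2*sqrt(1585))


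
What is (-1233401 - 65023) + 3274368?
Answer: 1975944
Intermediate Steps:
(-1233401 - 65023) + 3274368 = -1298424 + 3274368 = 1975944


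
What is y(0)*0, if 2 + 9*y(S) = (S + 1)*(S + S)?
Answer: 0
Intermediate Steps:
y(S) = -2/9 + 2*S*(1 + S)/9 (y(S) = -2/9 + ((S + 1)*(S + S))/9 = -2/9 + ((1 + S)*(2*S))/9 = -2/9 + (2*S*(1 + S))/9 = -2/9 + 2*S*(1 + S)/9)
y(0)*0 = (-2/9 + (2/9)*0 + (2/9)*0**2)*0 = (-2/9 + 0 + (2/9)*0)*0 = (-2/9 + 0 + 0)*0 = -2/9*0 = 0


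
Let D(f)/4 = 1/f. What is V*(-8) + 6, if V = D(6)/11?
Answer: 182/33 ≈ 5.5152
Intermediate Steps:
D(f) = 4/f
V = 2/33 (V = (4/6)/11 = (4*(⅙))*(1/11) = (⅔)*(1/11) = 2/33 ≈ 0.060606)
V*(-8) + 6 = (2/33)*(-8) + 6 = -16/33 + 6 = 182/33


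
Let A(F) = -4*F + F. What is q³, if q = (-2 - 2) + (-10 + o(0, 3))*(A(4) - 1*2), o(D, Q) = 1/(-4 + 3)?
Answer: 3375000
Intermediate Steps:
o(D, Q) = -1 (o(D, Q) = 1/(-1) = -1)
A(F) = -3*F
q = 150 (q = (-2 - 2) + (-10 - 1)*(-3*4 - 1*2) = -4 - 11*(-12 - 2) = -4 - 11*(-14) = -4 + 154 = 150)
q³ = 150³ = 3375000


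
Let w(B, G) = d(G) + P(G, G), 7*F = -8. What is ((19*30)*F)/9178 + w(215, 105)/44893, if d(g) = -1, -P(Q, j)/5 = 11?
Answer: -104154928/1442097839 ≈ -0.072225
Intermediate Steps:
F = -8/7 (F = (1/7)*(-8) = -8/7 ≈ -1.1429)
P(Q, j) = -55 (P(Q, j) = -5*11 = -55)
w(B, G) = -56 (w(B, G) = -1 - 55 = -56)
((19*30)*F)/9178 + w(215, 105)/44893 = ((19*30)*(-8/7))/9178 - 56/44893 = (570*(-8/7))*(1/9178) - 56*1/44893 = -4560/7*1/9178 - 56/44893 = -2280/32123 - 56/44893 = -104154928/1442097839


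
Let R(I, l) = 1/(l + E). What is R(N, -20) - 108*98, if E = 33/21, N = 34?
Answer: -1365343/129 ≈ -10584.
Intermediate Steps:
E = 11/7 (E = 33*(1/21) = 11/7 ≈ 1.5714)
R(I, l) = 1/(11/7 + l) (R(I, l) = 1/(l + 11/7) = 1/(11/7 + l))
R(N, -20) - 108*98 = 7/(11 + 7*(-20)) - 108*98 = 7/(11 - 140) - 10584 = 7/(-129) - 10584 = 7*(-1/129) - 10584 = -7/129 - 10584 = -1365343/129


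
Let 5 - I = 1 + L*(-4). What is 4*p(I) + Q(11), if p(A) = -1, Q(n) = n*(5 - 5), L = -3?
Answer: -4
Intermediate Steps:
Q(n) = 0 (Q(n) = n*0 = 0)
I = -8 (I = 5 - (1 - 3*(-4)) = 5 - (1 + 12) = 5 - 1*13 = 5 - 13 = -8)
4*p(I) + Q(11) = 4*(-1) + 0 = -4 + 0 = -4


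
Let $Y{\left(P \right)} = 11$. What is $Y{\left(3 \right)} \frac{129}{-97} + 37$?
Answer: $\frac{2170}{97} \approx 22.371$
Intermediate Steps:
$Y{\left(3 \right)} \frac{129}{-97} + 37 = 11 \frac{129}{-97} + 37 = 11 \cdot 129 \left(- \frac{1}{97}\right) + 37 = 11 \left(- \frac{129}{97}\right) + 37 = - \frac{1419}{97} + 37 = \frac{2170}{97}$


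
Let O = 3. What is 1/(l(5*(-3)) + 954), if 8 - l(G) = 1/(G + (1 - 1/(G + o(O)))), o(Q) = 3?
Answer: 167/160666 ≈ 0.0010394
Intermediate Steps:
l(G) = 8 - 1/(1 + G - 1/(3 + G)) (l(G) = 8 - 1/(G + (1 - 1/(G + 3))) = 8 - 1/(G + (1 - 1/(3 + G))) = 8 - 1/(1 + G - 1/(3 + G)))
1/(l(5*(-3)) + 954) = 1/((13 + 8*(5*(-3))² + 31*(5*(-3)))/(2 + (5*(-3))² + 4*(5*(-3))) + 954) = 1/((13 + 8*(-15)² + 31*(-15))/(2 + (-15)² + 4*(-15)) + 954) = 1/((13 + 8*225 - 465)/(2 + 225 - 60) + 954) = 1/((13 + 1800 - 465)/167 + 954) = 1/((1/167)*1348 + 954) = 1/(1348/167 + 954) = 1/(160666/167) = 167/160666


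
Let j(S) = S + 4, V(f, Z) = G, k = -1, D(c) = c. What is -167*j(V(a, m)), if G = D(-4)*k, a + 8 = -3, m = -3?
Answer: -1336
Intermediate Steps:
a = -11 (a = -8 - 3 = -11)
G = 4 (G = -4*(-1) = 4)
V(f, Z) = 4
j(S) = 4 + S
-167*j(V(a, m)) = -167*(4 + 4) = -167*8 = -1336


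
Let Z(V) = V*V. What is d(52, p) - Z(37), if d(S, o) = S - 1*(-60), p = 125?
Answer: -1257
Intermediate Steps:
d(S, o) = 60 + S (d(S, o) = S + 60 = 60 + S)
Z(V) = V**2
d(52, p) - Z(37) = (60 + 52) - 1*37**2 = 112 - 1*1369 = 112 - 1369 = -1257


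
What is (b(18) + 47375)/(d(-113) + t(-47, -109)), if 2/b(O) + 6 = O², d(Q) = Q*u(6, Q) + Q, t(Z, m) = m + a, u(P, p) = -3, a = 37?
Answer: 3766313/12243 ≈ 307.63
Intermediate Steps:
t(Z, m) = 37 + m (t(Z, m) = m + 37 = 37 + m)
d(Q) = -2*Q (d(Q) = Q*(-3) + Q = -3*Q + Q = -2*Q)
b(O) = 2/(-6 + O²)
(b(18) + 47375)/(d(-113) + t(-47, -109)) = (2/(-6 + 18²) + 47375)/(-2*(-113) + (37 - 109)) = (2/(-6 + 324) + 47375)/(226 - 72) = (2/318 + 47375)/154 = (2*(1/318) + 47375)*(1/154) = (1/159 + 47375)*(1/154) = (7532626/159)*(1/154) = 3766313/12243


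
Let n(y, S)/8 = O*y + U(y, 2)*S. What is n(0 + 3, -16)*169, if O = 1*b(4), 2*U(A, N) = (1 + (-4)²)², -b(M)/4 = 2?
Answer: -3158272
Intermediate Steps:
b(M) = -8 (b(M) = -4*2 = -8)
U(A, N) = 289/2 (U(A, N) = (1 + (-4)²)²/2 = (1 + 16)²/2 = (½)*17² = (½)*289 = 289/2)
O = -8 (O = 1*(-8) = -8)
n(y, S) = -64*y + 1156*S (n(y, S) = 8*(-8*y + 289*S/2) = -64*y + 1156*S)
n(0 + 3, -16)*169 = (-64*(0 + 3) + 1156*(-16))*169 = (-64*3 - 18496)*169 = (-192 - 18496)*169 = -18688*169 = -3158272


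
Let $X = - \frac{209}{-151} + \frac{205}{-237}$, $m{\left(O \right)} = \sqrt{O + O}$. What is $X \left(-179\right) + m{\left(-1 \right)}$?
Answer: $- \frac{3325462}{35787} + i \sqrt{2} \approx -92.924 + 1.4142 i$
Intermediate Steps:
$m{\left(O \right)} = \sqrt{2} \sqrt{O}$ ($m{\left(O \right)} = \sqrt{2 O} = \sqrt{2} \sqrt{O}$)
$X = \frac{18578}{35787}$ ($X = \left(-209\right) \left(- \frac{1}{151}\right) + 205 \left(- \frac{1}{237}\right) = \frac{209}{151} - \frac{205}{237} = \frac{18578}{35787} \approx 0.51913$)
$X \left(-179\right) + m{\left(-1 \right)} = \frac{18578}{35787} \left(-179\right) + \sqrt{2} \sqrt{-1} = - \frac{3325462}{35787} + \sqrt{2} i = - \frac{3325462}{35787} + i \sqrt{2}$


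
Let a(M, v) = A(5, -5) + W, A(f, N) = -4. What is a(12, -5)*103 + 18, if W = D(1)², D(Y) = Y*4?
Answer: 1254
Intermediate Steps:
D(Y) = 4*Y
W = 16 (W = (4*1)² = 4² = 16)
a(M, v) = 12 (a(M, v) = -4 + 16 = 12)
a(12, -5)*103 + 18 = 12*103 + 18 = 1236 + 18 = 1254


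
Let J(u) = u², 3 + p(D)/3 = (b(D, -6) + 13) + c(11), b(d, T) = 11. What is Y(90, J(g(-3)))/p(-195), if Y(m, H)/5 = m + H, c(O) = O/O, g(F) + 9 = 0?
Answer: 285/22 ≈ 12.955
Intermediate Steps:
g(F) = -9 (g(F) = -9 + 0 = -9)
c(O) = 1
p(D) = 66 (p(D) = -9 + 3*((11 + 13) + 1) = -9 + 3*(24 + 1) = -9 + 3*25 = -9 + 75 = 66)
Y(m, H) = 5*H + 5*m (Y(m, H) = 5*(m + H) = 5*(H + m) = 5*H + 5*m)
Y(90, J(g(-3)))/p(-195) = (5*(-9)² + 5*90)/66 = (5*81 + 450)*(1/66) = (405 + 450)*(1/66) = 855*(1/66) = 285/22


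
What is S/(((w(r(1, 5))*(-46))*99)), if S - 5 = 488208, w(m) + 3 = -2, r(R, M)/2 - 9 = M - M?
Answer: 44383/2070 ≈ 21.441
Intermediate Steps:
r(R, M) = 18 (r(R, M) = 18 + 2*(M - M) = 18 + 2*0 = 18 + 0 = 18)
w(m) = -5 (w(m) = -3 - 2 = -5)
S = 488213 (S = 5 + 488208 = 488213)
S/(((w(r(1, 5))*(-46))*99)) = 488213/((-5*(-46)*99)) = 488213/((230*99)) = 488213/22770 = 488213*(1/22770) = 44383/2070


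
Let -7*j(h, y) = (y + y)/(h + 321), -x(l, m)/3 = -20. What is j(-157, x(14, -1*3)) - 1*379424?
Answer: -108894718/287 ≈ -3.7942e+5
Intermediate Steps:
x(l, m) = 60 (x(l, m) = -3*(-20) = 60)
j(h, y) = -2*y/(7*(321 + h)) (j(h, y) = -(y + y)/(7*(h + 321)) = -2*y/(7*(321 + h)))
j(-157, x(14, -1*3)) - 1*379424 = -2*60/(2247 + 7*(-157)) - 1*379424 = -2*60/(2247 - 1099) - 379424 = -2*60/1148 - 379424 = -2*60*1/1148 - 379424 = -30/287 - 379424 = -108894718/287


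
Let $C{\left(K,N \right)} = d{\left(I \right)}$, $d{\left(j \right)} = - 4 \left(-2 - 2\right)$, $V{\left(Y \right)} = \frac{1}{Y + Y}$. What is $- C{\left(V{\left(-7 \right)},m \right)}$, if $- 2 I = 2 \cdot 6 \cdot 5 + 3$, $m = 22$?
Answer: $-16$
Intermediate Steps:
$V{\left(Y \right)} = \frac{1}{2 Y}$
$I = - \frac{63}{2}$ ($I = - \frac{2 \cdot 6 \cdot 5 + 3}{2} = - \frac{2 \cdot 30 + 3}{2} = - \frac{60 + 3}{2} = \left(- \frac{1}{2}\right) 63 = - \frac{63}{2} \approx -31.5$)
$d{\left(j \right)} = 16$ ($d{\left(j \right)} = \left(-4\right) \left(-4\right) = 16$)
$C{\left(K,N \right)} = 16$
$- C{\left(V{\left(-7 \right)},m \right)} = \left(-1\right) 16 = -16$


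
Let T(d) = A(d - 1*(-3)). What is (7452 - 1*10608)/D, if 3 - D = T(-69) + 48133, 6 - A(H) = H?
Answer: 1578/24101 ≈ 0.065475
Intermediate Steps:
A(H) = 6 - H
T(d) = 3 - d (T(d) = 6 - (d - 1*(-3)) = 6 - (d + 3) = 6 - (3 + d) = 6 + (-3 - d) = 3 - d)
D = -48202 (D = 3 - ((3 - 1*(-69)) + 48133) = 3 - ((3 + 69) + 48133) = 3 - (72 + 48133) = 3 - 1*48205 = 3 - 48205 = -48202)
(7452 - 1*10608)/D = (7452 - 1*10608)/(-48202) = (7452 - 10608)*(-1/48202) = -3156*(-1/48202) = 1578/24101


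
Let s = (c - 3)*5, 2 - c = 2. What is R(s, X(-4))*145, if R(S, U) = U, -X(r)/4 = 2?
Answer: -1160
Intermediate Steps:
c = 0 (c = 2 - 1*2 = 2 - 2 = 0)
X(r) = -8 (X(r) = -4*2 = -8)
s = -15 (s = (0 - 3)*5 = -3*5 = -15)
R(s, X(-4))*145 = -8*145 = -1160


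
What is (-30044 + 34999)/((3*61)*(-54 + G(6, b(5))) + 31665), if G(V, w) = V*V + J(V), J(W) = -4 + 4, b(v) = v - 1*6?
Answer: 4955/28371 ≈ 0.17465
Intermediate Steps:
b(v) = -6 + v (b(v) = v - 6 = -6 + v)
J(W) = 0
G(V, w) = V**2 (G(V, w) = V*V + 0 = V**2 + 0 = V**2)
(-30044 + 34999)/((3*61)*(-54 + G(6, b(5))) + 31665) = (-30044 + 34999)/((3*61)*(-54 + 6**2) + 31665) = 4955/(183*(-54 + 36) + 31665) = 4955/(183*(-18) + 31665) = 4955/(-3294 + 31665) = 4955/28371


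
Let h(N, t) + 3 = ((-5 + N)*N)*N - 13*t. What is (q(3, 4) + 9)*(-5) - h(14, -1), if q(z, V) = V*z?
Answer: -1879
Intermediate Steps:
h(N, t) = -3 - 13*t + N²*(-5 + N) (h(N, t) = -3 + (((-5 + N)*N)*N - 13*t) = -3 + ((N*(-5 + N))*N - 13*t) = -3 + (N²*(-5 + N) - 13*t) = -3 + (-13*t + N²*(-5 + N)) = -3 - 13*t + N²*(-5 + N))
(q(3, 4) + 9)*(-5) - h(14, -1) = (4*3 + 9)*(-5) - (-3 + 14³ - 13*(-1) - 5*14²) = (12 + 9)*(-5) - (-3 + 2744 + 13 - 5*196) = 21*(-5) - (-3 + 2744 + 13 - 980) = -105 - 1*1774 = -105 - 1774 = -1879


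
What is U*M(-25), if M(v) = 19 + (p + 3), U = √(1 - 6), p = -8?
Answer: 14*I*√5 ≈ 31.305*I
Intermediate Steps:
U = I*√5 (U = √(-5) = I*√5 ≈ 2.2361*I)
M(v) = 14 (M(v) = 19 + (-8 + 3) = 19 - 5 = 14)
U*M(-25) = (I*√5)*14 = 14*I*√5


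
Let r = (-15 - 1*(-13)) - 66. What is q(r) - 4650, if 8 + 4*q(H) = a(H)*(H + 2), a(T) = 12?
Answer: -4850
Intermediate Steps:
r = -68 (r = (-15 + 13) - 66 = -2 - 66 = -68)
q(H) = 4 + 3*H (q(H) = -2 + (12*(H + 2))/4 = -2 + (12*(2 + H))/4 = -2 + (24 + 12*H)/4 = -2 + (6 + 3*H) = 4 + 3*H)
q(r) - 4650 = (4 + 3*(-68)) - 4650 = (4 - 204) - 4650 = -200 - 4650 = -4850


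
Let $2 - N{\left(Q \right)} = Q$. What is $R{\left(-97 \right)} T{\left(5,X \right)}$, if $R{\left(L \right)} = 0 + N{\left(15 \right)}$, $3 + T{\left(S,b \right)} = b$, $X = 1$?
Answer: $26$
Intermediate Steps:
$N{\left(Q \right)} = 2 - Q$
$T{\left(S,b \right)} = -3 + b$
$R{\left(L \right)} = -13$ ($R{\left(L \right)} = 0 + \left(2 - 15\right) = 0 - 13 = -13$)
$R{\left(-97 \right)} T{\left(5,X \right)} = - 13 \left(-3 + 1\right) = \left(-13\right) \left(-2\right) = 26$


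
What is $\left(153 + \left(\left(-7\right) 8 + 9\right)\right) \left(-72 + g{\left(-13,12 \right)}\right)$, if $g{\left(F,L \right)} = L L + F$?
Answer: $6254$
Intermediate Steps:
$g{\left(F,L \right)} = F + L^{2}$ ($g{\left(F,L \right)} = L^{2} + F = F + L^{2}$)
$\left(153 + \left(\left(-7\right) 8 + 9\right)\right) \left(-72 + g{\left(-13,12 \right)}\right) = \left(153 + \left(\left(-7\right) 8 + 9\right)\right) \left(-72 - \left(13 - 12^{2}\right)\right) = \left(153 + \left(-56 + 9\right)\right) \left(-72 + \left(-13 + 144\right)\right) = \left(153 - 47\right) \left(-72 + 131\right) = 106 \cdot 59 = 6254$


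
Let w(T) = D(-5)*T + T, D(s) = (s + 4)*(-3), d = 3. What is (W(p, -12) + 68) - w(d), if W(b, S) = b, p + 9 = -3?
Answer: 44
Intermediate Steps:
p = -12 (p = -9 - 3 = -12)
D(s) = -12 - 3*s (D(s) = (4 + s)*(-3) = -12 - 3*s)
w(T) = 4*T (w(T) = (-12 - 3*(-5))*T + T = (-12 + 15)*T + T = 3*T + T = 4*T)
(W(p, -12) + 68) - w(d) = (-12 + 68) - 4*3 = 56 - 1*12 = 56 - 12 = 44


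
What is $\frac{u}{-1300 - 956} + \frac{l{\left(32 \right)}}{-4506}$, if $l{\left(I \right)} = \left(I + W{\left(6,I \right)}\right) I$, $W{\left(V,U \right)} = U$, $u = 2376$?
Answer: $- \frac{319303}{211782} \approx -1.5077$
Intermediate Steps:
$l{\left(I \right)} = 2 I^{2}$ ($l{\left(I \right)} = \left(I + I\right) I = 2 I I = 2 I^{2}$)
$\frac{u}{-1300 - 956} + \frac{l{\left(32 \right)}}{-4506} = \frac{2376}{-1300 - 956} + \frac{2 \cdot 32^{2}}{-4506} = \frac{2376}{-2256} + 2 \cdot 1024 \left(- \frac{1}{4506}\right) = 2376 \left(- \frac{1}{2256}\right) + 2048 \left(- \frac{1}{4506}\right) = - \frac{99}{94} - \frac{1024}{2253} = - \frac{319303}{211782}$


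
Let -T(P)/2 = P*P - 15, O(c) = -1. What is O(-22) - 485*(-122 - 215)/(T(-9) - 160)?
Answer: -163737/292 ≈ -560.74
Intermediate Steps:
T(P) = 30 - 2*P² (T(P) = -2*(P*P - 15) = -2*(P² - 15) = -2*(-15 + P²) = 30 - 2*P²)
O(-22) - 485*(-122 - 215)/(T(-9) - 160) = -1 - 485*(-122 - 215)/((30 - 2*(-9)²) - 160) = -1 - (-163445)/((30 - 2*81) - 160) = -1 - (-163445)/((30 - 162) - 160) = -1 - (-163445)/(-132 - 160) = -1 - (-163445)/(-292) = -1 - (-163445)*(-1)/292 = -1 - 485*337/292 = -1 - 163445/292 = -163737/292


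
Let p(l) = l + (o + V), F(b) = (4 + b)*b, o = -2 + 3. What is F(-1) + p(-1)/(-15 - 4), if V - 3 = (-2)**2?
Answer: -64/19 ≈ -3.3684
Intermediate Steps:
o = 1
V = 7 (V = 3 + (-2)**2 = 3 + 4 = 7)
F(b) = b*(4 + b)
p(l) = 8 + l (p(l) = l + (1 + 7) = l + 8 = 8 + l)
F(-1) + p(-1)/(-15 - 4) = -(4 - 1) + (8 - 1)/(-15 - 4) = -1*3 + 7/(-19) = -3 - 1/19*7 = -3 - 7/19 = -64/19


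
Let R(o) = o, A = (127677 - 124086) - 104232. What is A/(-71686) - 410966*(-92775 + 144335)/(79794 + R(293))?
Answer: -1518975767298793/5741116682 ≈ -2.6458e+5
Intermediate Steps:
A = -100641 (A = 3591 - 104232 = -100641)
A/(-71686) - 410966*(-92775 + 144335)/(79794 + R(293)) = -100641/(-71686) - 410966*(-92775 + 144335)/(79794 + 293) = -100641*(-1/71686) - 410966/(80087/51560) = 100641/71686 - 410966/(80087*(1/51560)) = 100641/71686 - 410966/80087/51560 = 100641/71686 - 410966*51560/80087 = 100641/71686 - 21189406960/80087 = -1518975767298793/5741116682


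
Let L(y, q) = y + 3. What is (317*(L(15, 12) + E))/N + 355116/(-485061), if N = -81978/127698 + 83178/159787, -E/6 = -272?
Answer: -287602509547618938754/66759334610609 ≈ -4.3080e+6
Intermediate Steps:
E = 1632 (E = -6*(-272) = 1632)
L(y, q) = 3 + y
N = -412892407/3400746721 (N = -81978*1/127698 + 83178*(1/159787) = -13663/21283 + 83178/159787 = -412892407/3400746721 ≈ -0.12141)
(317*(L(15, 12) + E))/N + 355116/(-485061) = (317*((3 + 15) + 1632))/(-412892407/3400746721) + 355116/(-485061) = (317*(18 + 1632))*(-3400746721/412892407) + 355116*(-1/485061) = (317*1650)*(-3400746721/412892407) - 118372/161687 = 523050*(-3400746721/412892407) - 118372/161687 = -1778760572419050/412892407 - 118372/161687 = -287602509547618938754/66759334610609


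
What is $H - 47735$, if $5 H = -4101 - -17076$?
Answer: $-45140$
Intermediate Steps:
$H = 2595$ ($H = \frac{-4101 - -17076}{5} = \frac{-4101 + 17076}{5} = \frac{1}{5} \cdot 12975 = 2595$)
$H - 47735 = 2595 - 47735 = -45140$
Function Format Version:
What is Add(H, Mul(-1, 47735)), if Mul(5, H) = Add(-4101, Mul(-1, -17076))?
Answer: -45140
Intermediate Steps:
H = 2595 (H = Mul(Rational(1, 5), Add(-4101, Mul(-1, -17076))) = Mul(Rational(1, 5), Add(-4101, 17076)) = Mul(Rational(1, 5), 12975) = 2595)
Add(H, Mul(-1, 47735)) = Add(2595, Mul(-1, 47735)) = Add(2595, -47735) = -45140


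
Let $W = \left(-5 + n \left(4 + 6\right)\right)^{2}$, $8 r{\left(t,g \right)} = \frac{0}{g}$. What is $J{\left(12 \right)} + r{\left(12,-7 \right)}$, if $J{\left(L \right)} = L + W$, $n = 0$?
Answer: $37$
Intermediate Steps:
$r{\left(t,g \right)} = 0$ ($r{\left(t,g \right)} = \frac{0 \frac{1}{g}}{8} = \frac{1}{8} \cdot 0 = 0$)
$W = 25$ ($W = \left(-5 + 0 \left(4 + 6\right)\right)^{2} = \left(-5 + 0 \cdot 10\right)^{2} = \left(-5 + 0\right)^{2} = \left(-5\right)^{2} = 25$)
$J{\left(L \right)} = 25 + L$ ($J{\left(L \right)} = L + 25 = 25 + L$)
$J{\left(12 \right)} + r{\left(12,-7 \right)} = \left(25 + 12\right) + 0 = 37 + 0 = 37$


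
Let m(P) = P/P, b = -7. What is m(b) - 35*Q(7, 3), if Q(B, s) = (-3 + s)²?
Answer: 1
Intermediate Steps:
m(P) = 1
m(b) - 35*Q(7, 3) = 1 - 35*(-3 + 3)² = 1 - 35*0² = 1 - 35*0 = 1 + 0 = 1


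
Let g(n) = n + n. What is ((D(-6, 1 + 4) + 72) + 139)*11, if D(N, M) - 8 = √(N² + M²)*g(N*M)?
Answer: 2409 - 660*√61 ≈ -2745.8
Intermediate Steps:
g(n) = 2*n
D(N, M) = 8 + 2*M*N*√(M² + N²) (D(N, M) = 8 + √(N² + M²)*(2*(N*M)) = 8 + √(M² + N²)*(2*(M*N)) = 8 + √(M² + N²)*(2*M*N) = 8 + 2*M*N*√(M² + N²))
((D(-6, 1 + 4) + 72) + 139)*11 = (((8 + 2*(1 + 4)*(-6)*√((1 + 4)² + (-6)²)) + 72) + 139)*11 = (((8 + 2*5*(-6)*√(5² + 36)) + 72) + 139)*11 = (((8 + 2*5*(-6)*√(25 + 36)) + 72) + 139)*11 = (((8 + 2*5*(-6)*√61) + 72) + 139)*11 = (((8 - 60*√61) + 72) + 139)*11 = ((80 - 60*√61) + 139)*11 = (219 - 60*√61)*11 = 2409 - 660*√61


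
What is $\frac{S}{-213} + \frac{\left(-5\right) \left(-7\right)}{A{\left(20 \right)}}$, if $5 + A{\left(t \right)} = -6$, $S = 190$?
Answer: $- \frac{9545}{2343} \approx -4.0738$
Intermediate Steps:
$A{\left(t \right)} = -11$ ($A{\left(t \right)} = -5 - 6 = -11$)
$\frac{S}{-213} + \frac{\left(-5\right) \left(-7\right)}{A{\left(20 \right)}} = \frac{190}{-213} + \frac{\left(-5\right) \left(-7\right)}{-11} = 190 \left(- \frac{1}{213}\right) + 35 \left(- \frac{1}{11}\right) = - \frac{190}{213} - \frac{35}{11} = - \frac{9545}{2343}$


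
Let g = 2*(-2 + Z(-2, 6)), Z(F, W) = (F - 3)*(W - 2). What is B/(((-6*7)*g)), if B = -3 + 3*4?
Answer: 3/616 ≈ 0.0048701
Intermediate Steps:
Z(F, W) = (-3 + F)*(-2 + W)
g = -44 (g = 2*(-2 + (6 - 3*6 - 2*(-2) - 2*6)) = 2*(-2 + (6 - 18 + 4 - 12)) = 2*(-2 - 20) = 2*(-22) = -44)
B = 9 (B = -3 + 12 = 9)
B/(((-6*7)*g)) = 9/((-6*7*(-44))) = 9/((-42*(-44))) = 9/1848 = 9*(1/1848) = 3/616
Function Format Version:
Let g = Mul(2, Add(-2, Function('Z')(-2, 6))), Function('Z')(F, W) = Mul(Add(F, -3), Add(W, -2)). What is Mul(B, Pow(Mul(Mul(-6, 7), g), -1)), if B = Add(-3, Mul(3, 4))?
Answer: Rational(3, 616) ≈ 0.0048701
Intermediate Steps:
Function('Z')(F, W) = Mul(Add(-3, F), Add(-2, W))
g = -44 (g = Mul(2, Add(-2, Add(6, Mul(-3, 6), Mul(-2, -2), Mul(-2, 6)))) = Mul(2, Add(-2, Add(6, -18, 4, -12))) = Mul(2, Add(-2, -20)) = Mul(2, -22) = -44)
B = 9 (B = Add(-3, 12) = 9)
Mul(B, Pow(Mul(Mul(-6, 7), g), -1)) = Mul(9, Pow(Mul(Mul(-6, 7), -44), -1)) = Mul(9, Pow(Mul(-42, -44), -1)) = Mul(9, Pow(1848, -1)) = Mul(9, Rational(1, 1848)) = Rational(3, 616)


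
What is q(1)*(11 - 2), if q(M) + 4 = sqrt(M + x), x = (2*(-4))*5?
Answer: -36 + 9*I*sqrt(39) ≈ -36.0 + 56.205*I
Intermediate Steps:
x = -40 (x = -8*5 = -40)
q(M) = -4 + sqrt(-40 + M) (q(M) = -4 + sqrt(M - 40) = -4 + sqrt(-40 + M))
q(1)*(11 - 2) = (-4 + sqrt(-40 + 1))*(11 - 2) = (-4 + sqrt(-39))*9 = (-4 + I*sqrt(39))*9 = -36 + 9*I*sqrt(39)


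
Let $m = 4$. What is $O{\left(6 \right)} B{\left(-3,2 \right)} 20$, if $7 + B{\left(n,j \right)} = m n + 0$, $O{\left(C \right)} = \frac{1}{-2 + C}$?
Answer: $-95$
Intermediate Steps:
$B{\left(n,j \right)} = -7 + 4 n$ ($B{\left(n,j \right)} = -7 + \left(4 n + 0\right) = -7 + 4 n$)
$O{\left(6 \right)} B{\left(-3,2 \right)} 20 = \frac{-7 + 4 \left(-3\right)}{-2 + 6} \cdot 20 = \frac{-7 - 12}{4} \cdot 20 = \frac{1}{4} \left(-19\right) 20 = \left(- \frac{19}{4}\right) 20 = -95$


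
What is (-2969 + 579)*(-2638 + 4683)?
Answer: -4887550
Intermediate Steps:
(-2969 + 579)*(-2638 + 4683) = -2390*2045 = -4887550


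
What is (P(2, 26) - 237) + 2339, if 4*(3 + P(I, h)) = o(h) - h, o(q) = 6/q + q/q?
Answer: 54413/26 ≈ 2092.8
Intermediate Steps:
o(q) = 1 + 6/q (o(q) = 6/q + 1 = 1 + 6/q)
P(I, h) = -3 - h/4 + (6 + h)/(4*h) (P(I, h) = -3 + ((6 + h)/h - h)/4 = -3 + (-h + (6 + h)/h)/4 = -3 + (-h/4 + (6 + h)/(4*h)) = -3 - h/4 + (6 + h)/(4*h))
(P(2, 26) - 237) + 2339 = ((¼)*(6 - 1*26² - 11*26)/26 - 237) + 2339 = ((¼)*(1/26)*(6 - 1*676 - 286) - 237) + 2339 = ((¼)*(1/26)*(6 - 676 - 286) - 237) + 2339 = ((¼)*(1/26)*(-956) - 237) + 2339 = (-239/26 - 237) + 2339 = -6401/26 + 2339 = 54413/26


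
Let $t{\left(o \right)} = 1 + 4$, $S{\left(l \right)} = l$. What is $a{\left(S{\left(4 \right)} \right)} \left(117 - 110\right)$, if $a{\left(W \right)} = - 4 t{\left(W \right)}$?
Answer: $-140$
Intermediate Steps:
$t{\left(o \right)} = 5$
$a{\left(W \right)} = -20$ ($a{\left(W \right)} = \left(-4\right) 5 = -20$)
$a{\left(S{\left(4 \right)} \right)} \left(117 - 110\right) = - 20 \left(117 - 110\right) = \left(-20\right) 7 = -140$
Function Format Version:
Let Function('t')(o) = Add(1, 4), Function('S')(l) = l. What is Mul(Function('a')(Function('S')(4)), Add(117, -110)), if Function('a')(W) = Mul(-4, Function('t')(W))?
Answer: -140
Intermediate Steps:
Function('t')(o) = 5
Function('a')(W) = -20 (Function('a')(W) = Mul(-4, 5) = -20)
Mul(Function('a')(Function('S')(4)), Add(117, -110)) = Mul(-20, Add(117, -110)) = Mul(-20, 7) = -140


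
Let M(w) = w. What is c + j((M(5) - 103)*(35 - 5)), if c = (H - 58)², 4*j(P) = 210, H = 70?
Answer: 393/2 ≈ 196.50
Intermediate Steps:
j(P) = 105/2 (j(P) = (¼)*210 = 105/2)
c = 144 (c = (70 - 58)² = 12² = 144)
c + j((M(5) - 103)*(35 - 5)) = 144 + 105/2 = 393/2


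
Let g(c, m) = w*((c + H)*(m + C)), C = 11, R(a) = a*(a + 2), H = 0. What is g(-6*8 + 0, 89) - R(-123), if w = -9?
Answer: 28317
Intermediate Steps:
R(a) = a*(2 + a)
g(c, m) = -9*c*(11 + m) (g(c, m) = -9*(c + 0)*(m + 11) = -9*c*(11 + m))
g(-6*8 + 0, 89) - R(-123) = 9*(-6*8 + 0)*(-11 - 1*89) - (-123)*(2 - 123) = 9*(-48 + 0)*(-11 - 89) - (-123)*(-121) = 9*(-48)*(-100) - 1*14883 = 43200 - 14883 = 28317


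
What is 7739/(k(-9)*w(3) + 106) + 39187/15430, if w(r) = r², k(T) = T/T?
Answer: 4956771/70978 ≈ 69.835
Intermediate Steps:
k(T) = 1
7739/(k(-9)*w(3) + 106) + 39187/15430 = 7739/(1*3² + 106) + 39187/15430 = 7739/(1*9 + 106) + 39187*(1/15430) = 7739/(9 + 106) + 39187/15430 = 7739/115 + 39187/15430 = 4956771/70978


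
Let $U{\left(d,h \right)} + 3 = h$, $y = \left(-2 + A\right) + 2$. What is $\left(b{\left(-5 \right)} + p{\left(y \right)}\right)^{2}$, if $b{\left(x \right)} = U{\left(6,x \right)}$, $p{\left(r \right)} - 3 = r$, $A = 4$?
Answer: $1$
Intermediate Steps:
$y = 4$ ($y = \left(-2 + 4\right) + 2 = 2 + 2 = 4$)
$U{\left(d,h \right)} = -3 + h$
$p{\left(r \right)} = 3 + r$
$b{\left(x \right)} = -3 + x$
$\left(b{\left(-5 \right)} + p{\left(y \right)}\right)^{2} = \left(\left(-3 - 5\right) + \left(3 + 4\right)\right)^{2} = \left(-8 + 7\right)^{2} = \left(-1\right)^{2} = 1$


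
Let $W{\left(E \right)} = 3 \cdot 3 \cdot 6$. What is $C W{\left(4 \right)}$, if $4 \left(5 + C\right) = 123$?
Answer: $\frac{2781}{2} \approx 1390.5$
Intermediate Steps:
$W{\left(E \right)} = 54$ ($W{\left(E \right)} = 9 \cdot 6 = 54$)
$C = \frac{103}{4}$ ($C = -5 + \frac{1}{4} \cdot 123 = -5 + \frac{123}{4} = \frac{103}{4} \approx 25.75$)
$C W{\left(4 \right)} = \frac{103}{4} \cdot 54 = \frac{2781}{2}$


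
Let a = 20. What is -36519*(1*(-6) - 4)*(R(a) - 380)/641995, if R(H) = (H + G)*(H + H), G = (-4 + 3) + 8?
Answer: 51126600/128399 ≈ 398.19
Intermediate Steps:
G = 7 (G = -1 + 8 = 7)
R(H) = 2*H*(7 + H) (R(H) = (H + 7)*(H + H) = (7 + H)*(2*H) = 2*H*(7 + H))
-36519*(1*(-6) - 4)*(R(a) - 380)/641995 = -36519*(1*(-6) - 4)*(2*20*(7 + 20) - 380)/641995 = -36519*(-6 - 4)*(2*20*27 - 380)/641995 = -36519/(641995/(((1080 - 380)*(-10)))) = -36519/(641995/((700*(-10)))) = -36519/(641995/(-7000)) = -36519/(641995*(-1/7000)) = -36519/(-128399/1400) = -36519*(-1400/128399) = 51126600/128399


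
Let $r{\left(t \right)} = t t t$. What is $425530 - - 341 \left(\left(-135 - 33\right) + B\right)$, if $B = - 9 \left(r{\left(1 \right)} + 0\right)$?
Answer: $365173$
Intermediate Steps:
$r{\left(t \right)} = t^{3}$ ($r{\left(t \right)} = t^{2} t = t^{3}$)
$B = -9$ ($B = - 9 \left(1^{3} + 0\right) = - 9 \left(1 + 0\right) = \left(-9\right) 1 = -9$)
$425530 - - 341 \left(\left(-135 - 33\right) + B\right) = 425530 - - 341 \left(\left(-135 - 33\right) - 9\right) = 425530 - - 341 \left(-168 - 9\right) = 425530 - \left(-341\right) \left(-177\right) = 425530 - 60357 = 365173$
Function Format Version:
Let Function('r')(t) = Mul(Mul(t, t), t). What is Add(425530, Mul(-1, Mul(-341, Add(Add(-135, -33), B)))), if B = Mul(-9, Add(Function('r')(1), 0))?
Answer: 365173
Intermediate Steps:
Function('r')(t) = Pow(t, 3) (Function('r')(t) = Mul(Pow(t, 2), t) = Pow(t, 3))
B = -9 (B = Mul(-9, Add(Pow(1, 3), 0)) = Mul(-9, Add(1, 0)) = Mul(-9, 1) = -9)
Add(425530, Mul(-1, Mul(-341, Add(Add(-135, -33), B)))) = Add(425530, Mul(-1, Mul(-341, Add(Add(-135, -33), -9)))) = Add(425530, Mul(-1, Mul(-341, Add(-168, -9)))) = Add(425530, Mul(-1, Mul(-341, -177))) = Add(425530, Mul(-1, 60357)) = Add(425530, -60357) = 365173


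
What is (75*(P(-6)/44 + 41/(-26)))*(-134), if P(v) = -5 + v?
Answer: 477375/26 ≈ 18361.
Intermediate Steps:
(75*(P(-6)/44 + 41/(-26)))*(-134) = (75*((-5 - 6)/44 + 41/(-26)))*(-134) = (75*(-11*1/44 + 41*(-1/26)))*(-134) = (75*(-¼ - 41/26))*(-134) = (75*(-95/52))*(-134) = -7125/52*(-134) = 477375/26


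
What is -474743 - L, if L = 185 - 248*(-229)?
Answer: -531720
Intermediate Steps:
L = 56977 (L = 185 + 56792 = 56977)
-474743 - L = -474743 - 1*56977 = -474743 - 56977 = -531720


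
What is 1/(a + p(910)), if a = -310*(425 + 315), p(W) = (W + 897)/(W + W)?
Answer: -140/32115861 ≈ -4.3592e-6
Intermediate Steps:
p(W) = (897 + W)/(2*W) (p(W) = (897 + W)/((2*W)) = (897 + W)*(1/(2*W)) = (897 + W)/(2*W))
a = -229400 (a = -310*740 = -229400)
1/(a + p(910)) = 1/(-229400 + (½)*(897 + 910)/910) = 1/(-229400 + (½)*(1/910)*1807) = 1/(-229400 + 139/140) = 1/(-32115861/140) = -140/32115861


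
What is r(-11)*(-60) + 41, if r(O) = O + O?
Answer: 1361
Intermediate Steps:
r(O) = 2*O
r(-11)*(-60) + 41 = (2*(-11))*(-60) + 41 = -22*(-60) + 41 = 1320 + 41 = 1361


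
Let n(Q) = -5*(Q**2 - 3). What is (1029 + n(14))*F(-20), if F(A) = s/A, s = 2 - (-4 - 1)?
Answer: -112/5 ≈ -22.400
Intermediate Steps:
n(Q) = 15 - 5*Q**2 (n(Q) = -5*(-3 + Q**2) = 15 - 5*Q**2)
s = 7 (s = 2 - 1*(-5) = 2 + 5 = 7)
F(A) = 7/A
(1029 + n(14))*F(-20) = (1029 + (15 - 5*14**2))*(7/(-20)) = (1029 + (15 - 5*196))*(7*(-1/20)) = (1029 + (15 - 980))*(-7/20) = (1029 - 965)*(-7/20) = 64*(-7/20) = -112/5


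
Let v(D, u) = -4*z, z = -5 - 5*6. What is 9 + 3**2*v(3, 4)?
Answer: 1269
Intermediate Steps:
z = -35 (z = -5 - 30 = -35)
v(D, u) = 140 (v(D, u) = -4*(-35) = 140)
9 + 3**2*v(3, 4) = 9 + 3**2*140 = 9 + 9*140 = 9 + 1260 = 1269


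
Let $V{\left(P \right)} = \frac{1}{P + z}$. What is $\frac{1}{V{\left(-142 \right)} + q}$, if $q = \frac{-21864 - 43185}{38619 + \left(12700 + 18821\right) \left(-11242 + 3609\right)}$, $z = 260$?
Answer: $\frac{2365518211}{20686413} \approx 114.35$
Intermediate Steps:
$V{\left(P \right)} = \frac{1}{260 + P}$ ($V{\left(P \right)} = \frac{1}{P + 260} = \frac{1}{260 + P}$)
$q = \frac{21683}{80187058}$ ($q = - \frac{65049}{38619 + 31521 \left(-7633\right)} = - \frac{65049}{38619 - 240599793} = - \frac{65049}{-240561174} = \left(-65049\right) \left(- \frac{1}{240561174}\right) = \frac{21683}{80187058} \approx 0.00027041$)
$\frac{1}{V{\left(-142 \right)} + q} = \frac{1}{\frac{1}{260 - 142} + \frac{21683}{80187058}} = \frac{1}{\frac{1}{118} + \frac{21683}{80187058}} = \frac{1}{\frac{20686413}{2365518211}} = \frac{2365518211}{20686413}$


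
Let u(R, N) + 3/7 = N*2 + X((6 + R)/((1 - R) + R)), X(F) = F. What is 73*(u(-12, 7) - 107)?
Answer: -50808/7 ≈ -7258.3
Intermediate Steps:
u(R, N) = 39/7 + R + 2*N (u(R, N) = -3/7 + (N*2 + (6 + R)/((1 - R) + R)) = -3/7 + (2*N + (6 + R)/1) = -3/7 + (2*N + (6 + R)*1) = -3/7 + (2*N + (6 + R)) = -3/7 + (6 + R + 2*N) = 39/7 + R + 2*N)
73*(u(-12, 7) - 107) = 73*((39/7 - 12 + 2*7) - 107) = 73*((39/7 - 12 + 14) - 107) = 73*(53/7 - 107) = 73*(-696/7) = -50808/7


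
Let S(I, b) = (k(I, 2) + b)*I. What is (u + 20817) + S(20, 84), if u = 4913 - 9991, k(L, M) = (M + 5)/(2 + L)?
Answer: 191679/11 ≈ 17425.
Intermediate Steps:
k(L, M) = (5 + M)/(2 + L)
u = -5078
S(I, b) = I*(b + 7/(2 + I)) (S(I, b) = ((5 + 2)/(2 + I) + b)*I = (7/(2 + I) + b)*I = (b + 7/(2 + I))*I = I*(b + 7/(2 + I)))
(u + 20817) + S(20, 84) = (-5078 + 20817) + 20*(7 + 84*(2 + 20))/(2 + 20) = 15739 + 20*(7 + 84*22)/22 = 15739 + 20*(1/22)*(7 + 1848) = 15739 + 20*(1/22)*1855 = 15739 + 18550/11 = 191679/11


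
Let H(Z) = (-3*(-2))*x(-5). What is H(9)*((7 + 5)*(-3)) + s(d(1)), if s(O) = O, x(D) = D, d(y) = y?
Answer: 1081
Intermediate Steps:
H(Z) = -30 (H(Z) = -3*(-2)*(-5) = 6*(-5) = -30)
H(9)*((7 + 5)*(-3)) + s(d(1)) = -30*(7 + 5)*(-3) + 1 = -360*(-3) + 1 = -30*(-36) + 1 = 1080 + 1 = 1081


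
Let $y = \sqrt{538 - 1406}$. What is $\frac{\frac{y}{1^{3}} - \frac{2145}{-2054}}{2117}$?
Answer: $\frac{165}{334486} + \frac{2 i \sqrt{217}}{2117} \approx 0.00049329 + 0.013917 i$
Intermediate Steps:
$y = 2 i \sqrt{217}$ ($y = \sqrt{-868} = 2 i \sqrt{217} \approx 29.462 i$)
$\frac{\frac{y}{1^{3}} - \frac{2145}{-2054}}{2117} = \frac{\frac{2 i \sqrt{217}}{1^{3}} - \frac{2145}{-2054}}{2117} = \left(\frac{2 i \sqrt{217}}{1} - - \frac{165}{158}\right) \frac{1}{2117} = \left(2 i \sqrt{217} \cdot 1 + \frac{165}{158}\right) \frac{1}{2117} = \left(2 i \sqrt{217} + \frac{165}{158}\right) \frac{1}{2117} = \left(\frac{165}{158} + 2 i \sqrt{217}\right) \frac{1}{2117} = \frac{165}{334486} + \frac{2 i \sqrt{217}}{2117}$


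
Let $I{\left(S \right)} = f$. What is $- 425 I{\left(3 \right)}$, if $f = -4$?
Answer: $1700$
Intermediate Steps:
$I{\left(S \right)} = -4$
$- 425 I{\left(3 \right)} = \left(-425\right) \left(-4\right) = 1700$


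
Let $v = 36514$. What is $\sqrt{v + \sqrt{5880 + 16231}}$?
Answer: $\sqrt{36514 + \sqrt{22111}} \approx 191.48$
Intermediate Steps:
$\sqrt{v + \sqrt{5880 + 16231}} = \sqrt{36514 + \sqrt{5880 + 16231}} = \sqrt{36514 + \sqrt{22111}}$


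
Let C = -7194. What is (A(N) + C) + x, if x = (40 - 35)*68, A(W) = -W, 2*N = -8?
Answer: -6850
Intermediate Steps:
N = -4 (N = (½)*(-8) = -4)
x = 340 (x = 5*68 = 340)
(A(N) + C) + x = (-1*(-4) - 7194) + 340 = (4 - 7194) + 340 = -7190 + 340 = -6850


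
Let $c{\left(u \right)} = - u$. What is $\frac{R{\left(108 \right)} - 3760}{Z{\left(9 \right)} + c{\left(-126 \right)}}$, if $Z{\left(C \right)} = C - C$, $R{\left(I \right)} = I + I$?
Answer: $- \frac{1772}{63} \approx -28.127$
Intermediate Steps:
$R{\left(I \right)} = 2 I$
$Z{\left(C \right)} = 0$
$\frac{R{\left(108 \right)} - 3760}{Z{\left(9 \right)} + c{\left(-126 \right)}} = \frac{2 \cdot 108 - 3760}{0 - -126} = \frac{216 - 3760}{0 + 126} = - \frac{3544}{126} = \left(-3544\right) \frac{1}{126} = - \frac{1772}{63}$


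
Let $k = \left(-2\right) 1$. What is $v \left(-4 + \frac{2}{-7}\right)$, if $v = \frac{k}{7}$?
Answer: $\frac{60}{49} \approx 1.2245$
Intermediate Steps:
$k = -2$
$v = - \frac{2}{7} \approx -0.28571$
$v \left(-4 + \frac{2}{-7}\right) = - \frac{2 \left(-4 + \frac{2}{-7}\right)}{7} = - \frac{2 \left(-4 + 2 \left(- \frac{1}{7}\right)\right)}{7} = - \frac{2 \left(-4 - \frac{2}{7}\right)}{7} = \left(- \frac{2}{7}\right) \left(- \frac{30}{7}\right) = \frac{60}{49}$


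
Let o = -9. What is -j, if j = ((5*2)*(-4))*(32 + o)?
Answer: 920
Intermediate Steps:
j = -920 (j = ((5*2)*(-4))*(32 - 9) = (10*(-4))*23 = -40*23 = -920)
-j = -1*(-920) = 920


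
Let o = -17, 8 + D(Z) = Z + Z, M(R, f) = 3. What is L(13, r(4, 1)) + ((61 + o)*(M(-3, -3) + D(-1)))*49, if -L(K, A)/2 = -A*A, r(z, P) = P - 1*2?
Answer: -15090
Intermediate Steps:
D(Z) = -8 + 2*Z (D(Z) = -8 + (Z + Z) = -8 + 2*Z)
r(z, P) = -2 + P (r(z, P) = P - 2 = -2 + P)
L(K, A) = 2*A² (L(K, A) = -(-2)*A*A = -(-2)*A² = 2*A²)
L(13, r(4, 1)) + ((61 + o)*(M(-3, -3) + D(-1)))*49 = 2*(-2 + 1)² + ((61 - 17)*(3 + (-8 + 2*(-1))))*49 = 2*(-1)² + (44*(3 + (-8 - 2)))*49 = 2*1 + (44*(3 - 10))*49 = 2 + (44*(-7))*49 = 2 - 308*49 = 2 - 15092 = -15090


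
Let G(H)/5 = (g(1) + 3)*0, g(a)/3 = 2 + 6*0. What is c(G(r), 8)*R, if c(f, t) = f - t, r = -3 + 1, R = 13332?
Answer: -106656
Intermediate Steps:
g(a) = 6 (g(a) = 3*(2 + 6*0) = 3*(2 + 0) = 3*2 = 6)
r = -2
G(H) = 0 (G(H) = 5*((6 + 3)*0) = 5*(9*0) = 5*0 = 0)
c(G(r), 8)*R = (0 - 1*8)*13332 = (0 - 8)*13332 = -8*13332 = -106656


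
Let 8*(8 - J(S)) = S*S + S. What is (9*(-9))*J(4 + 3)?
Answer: -81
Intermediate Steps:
J(S) = 8 - S/8 - S²/8 (J(S) = 8 - (S*S + S)/8 = 8 - (S² + S)/8 = 8 - (S + S²)/8 = 8 + (-S/8 - S²/8) = 8 - S/8 - S²/8)
(9*(-9))*J(4 + 3) = (9*(-9))*(8 - (4 + 3)/8 - (4 + 3)²/8) = -81*(8 - ⅛*7 - ⅛*7²) = -81*(8 - 7/8 - ⅛*49) = -81*(8 - 7/8 - 49/8) = -81*1 = -81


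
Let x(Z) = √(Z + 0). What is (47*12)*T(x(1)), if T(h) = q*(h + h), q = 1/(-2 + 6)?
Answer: 282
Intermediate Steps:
q = ¼ (q = 1/4 = ¼ ≈ 0.25000)
x(Z) = √Z
T(h) = h/2 (T(h) = (h + h)/4 = (2*h)/4 = h/2)
(47*12)*T(x(1)) = (47*12)*(√1/2) = 564*((½)*1) = 564*(½) = 282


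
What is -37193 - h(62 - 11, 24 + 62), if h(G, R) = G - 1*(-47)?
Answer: -37291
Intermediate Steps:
h(G, R) = 47 + G (h(G, R) = G + 47 = 47 + G)
-37193 - h(62 - 11, 24 + 62) = -37193 - (47 + (62 - 11)) = -37193 - (47 + 51) = -37193 - 1*98 = -37193 - 98 = -37291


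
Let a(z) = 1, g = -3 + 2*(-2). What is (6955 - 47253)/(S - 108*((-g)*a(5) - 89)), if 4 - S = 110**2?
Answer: 20149/1620 ≈ 12.438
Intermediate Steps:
g = -7 (g = -3 - 4 = -7)
S = -12096 (S = 4 - 1*110**2 = 4 - 1*12100 = 4 - 12100 = -12096)
(6955 - 47253)/(S - 108*((-g)*a(5) - 89)) = (6955 - 47253)/(-12096 - 108*(-1*(-7)*1 - 89)) = -40298/(-12096 - 108*(7*1 - 89)) = -40298/(-12096 - 108*(7 - 89)) = -40298/(-12096 - 108*(-82)) = -40298/(-12096 + 8856) = -40298/(-3240) = -40298*(-1/3240) = 20149/1620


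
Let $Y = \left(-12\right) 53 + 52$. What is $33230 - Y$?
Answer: $33814$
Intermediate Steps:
$Y = -584$ ($Y = -636 + 52 = -584$)
$33230 - Y = 33230 - -584 = 33230 + 584 = 33814$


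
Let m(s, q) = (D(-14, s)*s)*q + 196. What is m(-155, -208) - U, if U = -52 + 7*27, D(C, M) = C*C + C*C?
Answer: 12638139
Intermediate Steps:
D(C, M) = 2*C² (D(C, M) = C² + C² = 2*C²)
m(s, q) = 196 + 392*q*s (m(s, q) = ((2*(-14)²)*s)*q + 196 = ((2*196)*s)*q + 196 = (392*s)*q + 196 = 392*q*s + 196 = 196 + 392*q*s)
U = 137 (U = -52 + 189 = 137)
m(-155, -208) - U = (196 + 392*(-208)*(-155)) - 1*137 = (196 + 12638080) - 137 = 12638276 - 137 = 12638139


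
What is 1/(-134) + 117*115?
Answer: 1802969/134 ≈ 13455.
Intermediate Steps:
1/(-134) + 117*115 = -1/134 + 13455 = 1802969/134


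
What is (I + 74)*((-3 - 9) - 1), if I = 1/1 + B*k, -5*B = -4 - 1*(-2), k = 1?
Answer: -4901/5 ≈ -980.20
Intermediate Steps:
B = 2/5 (B = -(-4 - 1*(-2))/5 = -(-4 + 2)/5 = -1/5*(-2) = 2/5 ≈ 0.40000)
I = 7/5 (I = 1/1 + (2/5)*1 = 1 + 2/5 = 7/5 ≈ 1.4000)
(I + 74)*((-3 - 9) - 1) = (7/5 + 74)*((-3 - 9) - 1) = 377*(-12 - 1)/5 = (377/5)*(-13) = -4901/5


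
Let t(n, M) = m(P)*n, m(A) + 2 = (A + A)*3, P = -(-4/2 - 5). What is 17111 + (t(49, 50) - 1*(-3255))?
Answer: 22326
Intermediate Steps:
P = 7 (P = -(-4*½ - 5) = -(-2 - 5) = -1*(-7) = 7)
m(A) = -2 + 6*A (m(A) = -2 + (A + A)*3 = -2 + (2*A)*3 = -2 + 6*A)
t(n, M) = 40*n (t(n, M) = (-2 + 6*7)*n = (-2 + 42)*n = 40*n)
17111 + (t(49, 50) - 1*(-3255)) = 17111 + (40*49 - 1*(-3255)) = 17111 + (1960 + 3255) = 17111 + 5215 = 22326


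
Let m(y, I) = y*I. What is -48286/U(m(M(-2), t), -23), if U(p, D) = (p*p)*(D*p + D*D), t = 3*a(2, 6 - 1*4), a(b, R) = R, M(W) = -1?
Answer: -24143/12006 ≈ -2.0109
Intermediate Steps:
t = 6 (t = 3*(6 - 1*4) = 3*(6 - 4) = 3*2 = 6)
m(y, I) = I*y
U(p, D) = p**2*(D**2 + D*p) (U(p, D) = p**2*(D*p + D**2) = p**2*(D**2 + D*p))
-48286/U(m(M(-2), t), -23) = -48286*(-1/(828*(-23 + 6*(-1)))) = -48286*(-1/(828*(-23 - 6))) = -48286/((-23*36*(-29))) = -48286/24012 = -48286*1/24012 = -24143/12006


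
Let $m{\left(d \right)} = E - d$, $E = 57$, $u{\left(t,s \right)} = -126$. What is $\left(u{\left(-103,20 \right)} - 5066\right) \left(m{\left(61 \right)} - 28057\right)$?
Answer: $145692712$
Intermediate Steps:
$m{\left(d \right)} = 57 - d$
$\left(u{\left(-103,20 \right)} - 5066\right) \left(m{\left(61 \right)} - 28057\right) = \left(-126 - 5066\right) \left(\left(57 - 61\right) - 28057\right) = - 5192 \left(\left(57 - 61\right) - 28057\right) = - 5192 \left(-4 - 28057\right) = \left(-5192\right) \left(-28061\right) = 145692712$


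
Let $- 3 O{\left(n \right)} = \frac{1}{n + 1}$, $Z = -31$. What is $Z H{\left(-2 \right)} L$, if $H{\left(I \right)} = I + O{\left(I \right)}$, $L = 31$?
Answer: $\frac{4805}{3} \approx 1601.7$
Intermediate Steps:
$O{\left(n \right)} = - \frac{1}{3 \left(1 + n\right)}$ ($O{\left(n \right)} = - \frac{1}{3 \left(n + 1\right)} = - \frac{1}{3 \left(1 + n\right)}$)
$H{\left(I \right)} = I - \frac{1}{3 + 3 I}$
$Z H{\left(-2 \right)} L = - 31 \frac{- \frac{1}{3} - 2 \left(1 - 2\right)}{1 - 2} \cdot 31 = - 31 \frac{- \frac{1}{3} - -2}{-1} \cdot 31 = - 31 \left(- (- \frac{1}{3} + 2)\right) 31 = - 31 \left(\left(-1\right) \frac{5}{3}\right) 31 = \left(-31\right) \left(- \frac{5}{3}\right) 31 = \frac{155}{3} \cdot 31 = \frac{4805}{3}$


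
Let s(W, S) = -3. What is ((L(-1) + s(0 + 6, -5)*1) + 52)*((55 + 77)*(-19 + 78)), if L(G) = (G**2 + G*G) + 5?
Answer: 436128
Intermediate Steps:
L(G) = 5 + 2*G**2 (L(G) = (G**2 + G**2) + 5 = 2*G**2 + 5 = 5 + 2*G**2)
((L(-1) + s(0 + 6, -5)*1) + 52)*((55 + 77)*(-19 + 78)) = (((5 + 2*(-1)**2) - 3*1) + 52)*((55 + 77)*(-19 + 78)) = (((5 + 2*1) - 3) + 52)*(132*59) = (((5 + 2) - 3) + 52)*7788 = ((7 - 3) + 52)*7788 = (4 + 52)*7788 = 56*7788 = 436128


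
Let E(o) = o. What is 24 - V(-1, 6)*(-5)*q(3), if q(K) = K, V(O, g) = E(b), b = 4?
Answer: 84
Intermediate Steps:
V(O, g) = 4
24 - V(-1, 6)*(-5)*q(3) = 24 - 4*(-5)*3 = 24 - (-20)*3 = 24 - 1*(-60) = 24 + 60 = 84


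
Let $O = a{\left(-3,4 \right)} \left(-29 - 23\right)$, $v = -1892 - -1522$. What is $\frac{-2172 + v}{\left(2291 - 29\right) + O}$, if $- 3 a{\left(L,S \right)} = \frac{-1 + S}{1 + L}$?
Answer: $- \frac{1271}{1118} \approx -1.1369$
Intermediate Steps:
$v = -370$ ($v = -1892 + 1522 = -370$)
$a{\left(L,S \right)} = - \frac{-1 + S}{3 \left(1 + L\right)}$ ($a{\left(L,S \right)} = - \frac{\left(-1 + S\right) \frac{1}{1 + L}}{3} = - \frac{\frac{1}{1 + L} \left(-1 + S\right)}{3} = - \frac{-1 + S}{3 \left(1 + L\right)}$)
$O = -26$ ($O = \frac{1 - 4}{3 \left(1 - 3\right)} \left(-29 - 23\right) = \frac{1 - 4}{3 \left(-2\right)} \left(-52\right) = \frac{1}{3} \left(- \frac{1}{2}\right) \left(-3\right) \left(-52\right) = \frac{1}{2} \left(-52\right) = -26$)
$\frac{-2172 + v}{\left(2291 - 29\right) + O} = \frac{-2172 - 370}{\left(2291 - 29\right) - 26} = - \frac{2542}{2262 - 26} = - \frac{2542}{2236} = \left(-2542\right) \frac{1}{2236} = - \frac{1271}{1118}$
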